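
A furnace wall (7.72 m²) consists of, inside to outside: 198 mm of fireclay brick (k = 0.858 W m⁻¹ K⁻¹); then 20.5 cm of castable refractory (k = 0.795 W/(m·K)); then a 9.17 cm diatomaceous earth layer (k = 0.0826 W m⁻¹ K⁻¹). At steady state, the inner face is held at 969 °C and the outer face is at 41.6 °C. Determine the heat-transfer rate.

Resistance network (inner→outer):
  R_fireclay brick = L/(kA) = 0.198/(0.858·7.72) = 0.02989 K/W
  R_castable refractory = L/(kA) = 0.205/(0.795·7.72) = 0.03340 K/W
  R_diatomaceous earth = L/(kA) = 0.0917/(0.0826·7.72) = 0.1438 K/W
ΣR = 0.02989 + 0.03340 + 0.1438 = 0.2071 K/W
Q = ΔT/ΣR = (969 °C − 41.6 °C)/0.2071 = 4480 W

Q = 4.48 kW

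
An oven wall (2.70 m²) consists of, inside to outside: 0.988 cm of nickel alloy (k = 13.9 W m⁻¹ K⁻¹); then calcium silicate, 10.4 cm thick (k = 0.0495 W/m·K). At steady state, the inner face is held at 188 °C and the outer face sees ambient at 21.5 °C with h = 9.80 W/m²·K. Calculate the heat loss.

Treat each layer as a resistance in series:
  R_nickel alloy = L/(kA) = 0.00988/(13.9·2.70) = 2.633×10^-4 K/W
  R_calcium silicate = L/(kA) = 0.104/(0.0495·2.70) = 0.7782 K/W
  R_conv,out = 1/(hA) = 1/(9.80·2.70) = 0.03779 K/W
ΣR = 2.633×10^-4 + 0.7782 + 0.03779 = 0.8163 K/W
Q = ΔT/ΣR = (188 °C − 21.5 °C)/0.8163 = 204 W

Q = 204 W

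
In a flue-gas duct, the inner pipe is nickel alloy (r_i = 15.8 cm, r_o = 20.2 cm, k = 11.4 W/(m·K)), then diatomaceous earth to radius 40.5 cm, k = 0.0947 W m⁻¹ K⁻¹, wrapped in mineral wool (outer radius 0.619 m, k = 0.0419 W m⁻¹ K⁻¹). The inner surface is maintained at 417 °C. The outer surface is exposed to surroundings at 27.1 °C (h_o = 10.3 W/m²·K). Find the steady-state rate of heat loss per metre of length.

Series thermal resistances, inner to outer:
  R'_nickel alloy = ln(0.202/0.158)/(2πk) = 0.2457/(2π·11.4) = 0.003430 m·K/W
  R'_diatomaceous earth = ln(0.405/0.202)/(2πk) = 0.6956/(2π·0.0947) = 1.169 m·K/W
  R'_mineral wool = ln(0.619/0.405)/(2πk) = 0.4242/(2π·0.0419) = 1.611 m·K/W
  R'_conv,out = 1/(2πr h) = 1/(2π·0.619·10.3) = 0.02496 m·K/W
ΣR = 0.003430 + 1.169 + 1.611 + 0.02496 = 2.808 m·K/W
Q' = ΔT/ΣR = (417 °C − 27.1 °C)/2.808 = 139 W/m

Q' = 139 W/m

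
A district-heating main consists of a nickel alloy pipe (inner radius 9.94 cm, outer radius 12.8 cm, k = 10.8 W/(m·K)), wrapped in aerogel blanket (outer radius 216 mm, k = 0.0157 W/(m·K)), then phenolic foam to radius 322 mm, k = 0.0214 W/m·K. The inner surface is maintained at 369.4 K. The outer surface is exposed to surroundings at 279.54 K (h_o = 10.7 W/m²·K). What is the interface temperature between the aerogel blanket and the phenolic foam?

T = 312.1 K

Series thermal resistances, inner to outer:
  R'_nickel alloy = ln(0.128/0.0994)/(2πk) = 0.2529/(2π·10.8) = 0.003727 m·K/W
  R'_aerogel blanket = ln(0.216/0.128)/(2πk) = 0.5232/(2π·0.0157) = 5.304 m·K/W
  R'_phenolic foam = ln(0.322/0.216)/(2πk) = 0.3993/(2π·0.0214) = 2.969 m·K/W
  R'_conv,out = 1/(2πr h) = 1/(2π·0.322·10.7) = 0.04619 m·K/W
ΣR = 0.003727 + 5.304 + 2.969 + 0.04619 = 8.323 m·K/W
Q' = ΔT/ΣR = (369.4 K − 279.54 K)/8.323 = 10.80 W/m
From the inner boundary to the aerogel blanket/phenolic foam interface, ΣR_partial = 5.308 m·K/W.
T_interface = T_in − Q'·ΣR_partial = 369.4 K − (10.80)(5.308) = 312.1 K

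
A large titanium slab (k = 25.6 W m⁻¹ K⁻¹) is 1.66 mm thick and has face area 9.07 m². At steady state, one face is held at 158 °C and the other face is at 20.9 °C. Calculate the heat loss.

Q = kA·ΔT/L = 25.6 × 9.07 × |158 °C − 20.9 °C| / 0.00166 = 1.92×10^7 W

Q = 1.92×10^7 W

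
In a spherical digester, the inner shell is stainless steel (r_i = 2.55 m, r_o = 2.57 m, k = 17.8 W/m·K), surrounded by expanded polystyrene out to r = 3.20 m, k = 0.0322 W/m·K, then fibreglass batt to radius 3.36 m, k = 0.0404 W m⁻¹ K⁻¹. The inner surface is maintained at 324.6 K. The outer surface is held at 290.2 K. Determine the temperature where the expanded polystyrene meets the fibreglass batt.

Treat each layer as a resistance in series:
  R_stainless steel = (1/2.55 − 1/2.57)/(4πk) = 0.003052/(4π·17.8) = 1.364×10^-5 K/W
  R_expanded polystyrene = (1/2.57 − 1/3.20)/(4πk) = 0.07661/(4π·0.0322) = 0.1893 K/W
  R_fibreglass batt = (1/3.20 − 1/3.36)/(4πk) = 0.01488/(4π·0.0404) = 0.02931 K/W
ΣR = 1.364×10^-5 + 0.1893 + 0.02931 = 0.2186 K/W
Q = ΔT/ΣR = (324.6 K − 290.2 K)/0.2186 = 157.4 W
From the inner boundary to the expanded polystyrene/fibreglass batt interface, ΣR_partial = 0.1893 K/W.
T_interface = T_in − Q·ΣR_partial = 324.6 K − (157.4)(0.1893) = 294.8 K

T = 294.8 K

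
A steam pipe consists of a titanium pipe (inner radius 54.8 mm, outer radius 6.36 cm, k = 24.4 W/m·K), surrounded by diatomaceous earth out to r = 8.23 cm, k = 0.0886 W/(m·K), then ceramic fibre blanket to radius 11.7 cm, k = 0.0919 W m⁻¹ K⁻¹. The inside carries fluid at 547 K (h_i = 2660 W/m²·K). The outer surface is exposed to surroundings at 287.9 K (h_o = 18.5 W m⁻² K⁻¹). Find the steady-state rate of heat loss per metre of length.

Q' = 226 W/m

Treat each layer as a resistance in series:
  R'_conv,in = 1/(2πr h) = 1/(2π·0.0548·2660) = 0.001092 m·K/W
  R'_titanium = ln(0.0636/0.0548)/(2πk) = 0.1489/(2π·24.4) = 9.714×10^-4 m·K/W
  R'_diatomaceous earth = ln(0.0823/0.0636)/(2πk) = 0.2578/(2π·0.0886) = 0.4630 m·K/W
  R'_ceramic fibre blanket = ln(0.117/0.0823)/(2πk) = 0.3518/(2π·0.0919) = 0.6093 m·K/W
  R'_conv,out = 1/(2πr h) = 1/(2π·0.117·18.5) = 0.07353 m·K/W
ΣR = 0.001092 + 9.714×10^-4 + 0.4630 + 0.6093 + 0.07353 = 1.148 m·K/W
Q' = ΔT/ΣR = (547 K − 287.9 K)/1.148 = 226 W/m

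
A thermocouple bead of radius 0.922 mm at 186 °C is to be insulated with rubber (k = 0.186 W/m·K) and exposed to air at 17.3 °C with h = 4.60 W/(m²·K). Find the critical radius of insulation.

r_cr = 8.09 cm

For a sphere, r_cr = 2k_ins/h = 2·0.186/4.60 = 0.0809 m = 8.09 cm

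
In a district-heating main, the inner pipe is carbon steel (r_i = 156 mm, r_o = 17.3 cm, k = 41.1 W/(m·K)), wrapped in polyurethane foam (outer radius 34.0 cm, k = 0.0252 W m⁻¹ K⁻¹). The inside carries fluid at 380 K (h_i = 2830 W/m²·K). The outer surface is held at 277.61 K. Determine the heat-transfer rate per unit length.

Series thermal resistances, inner to outer:
  R'_conv,in = 1/(2πr h) = 1/(2π·0.156·2830) = 3.605×10^-4 m·K/W
  R'_carbon steel = ln(0.173/0.156)/(2πk) = 0.1034/(2π·41.1) = 4.005×10^-4 m·K/W
  R'_polyurethane foam = ln(0.340/0.173)/(2πk) = 0.6757/(2π·0.0252) = 4.267 m·K/W
ΣR = 3.605×10^-4 + 4.005×10^-4 + 4.267 = 4.268 m·K/W
Q' = ΔT/ΣR = (380 K − 277.61 K)/4.268 = 24.0 W/m

Q' = 24.0 W/m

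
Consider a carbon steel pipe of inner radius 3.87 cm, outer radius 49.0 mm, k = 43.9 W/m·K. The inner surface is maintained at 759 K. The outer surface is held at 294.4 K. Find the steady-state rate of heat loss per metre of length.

Q' = 2πk·ΔT/ln(r₂/r₁) = 2π × 43.9 × 464.6 / ln(0.0490/0.0387) = 5.43×10^5 W/m

Q' = 543 kW/m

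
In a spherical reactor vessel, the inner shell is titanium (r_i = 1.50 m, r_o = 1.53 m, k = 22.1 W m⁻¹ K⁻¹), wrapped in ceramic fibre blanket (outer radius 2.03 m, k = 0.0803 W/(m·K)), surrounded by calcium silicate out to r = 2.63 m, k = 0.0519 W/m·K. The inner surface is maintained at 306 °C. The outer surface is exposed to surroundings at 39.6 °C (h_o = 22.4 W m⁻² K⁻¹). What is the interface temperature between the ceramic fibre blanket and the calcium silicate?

T = 178 °C

Series thermal resistances, inner to outer:
  R_titanium = (1/1.50 − 1/1.53)/(4πk) = 0.01307/(4π·22.1) = 4.707×10^-5 K/W
  R_ceramic fibre blanket = (1/1.53 − 1/2.03)/(4πk) = 0.1610/(4π·0.0803) = 0.1595 K/W
  R_calcium silicate = (1/2.03 − 1/2.63)/(4πk) = 0.1124/(4π·0.0519) = 0.1723 K/W
  R_conv,out = 1/(4πr²h) = 1/(4π·2.63²·22.4) = 5.136×10^-4 K/W
ΣR = 4.707×10^-5 + 0.1595 + 0.1723 + 5.136×10^-4 = 0.3324 K/W
Q = ΔT/ΣR = (306 °C − 39.6 °C)/0.3324 = 801.4 W
From the inner boundary to the ceramic fibre blanket/calcium silicate interface, ΣR_partial = 0.1595 K/W.
T_interface = T_in − Q·ΣR_partial = 306 °C − (801.4)(0.1595) = 178 °C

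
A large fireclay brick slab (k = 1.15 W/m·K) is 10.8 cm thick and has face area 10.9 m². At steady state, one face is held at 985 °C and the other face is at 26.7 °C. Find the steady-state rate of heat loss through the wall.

Q = 111 kW

Q = kA·ΔT/L = 1.15 × 10.9 × |985 °C − 26.7 °C| / 0.108 = 1.11×10^5 W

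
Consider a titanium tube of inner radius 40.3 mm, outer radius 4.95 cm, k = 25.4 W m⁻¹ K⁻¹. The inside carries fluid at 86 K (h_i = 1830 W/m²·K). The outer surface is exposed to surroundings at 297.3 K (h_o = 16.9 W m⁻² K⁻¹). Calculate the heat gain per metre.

Treat each layer as a resistance in series:
  R'_conv,in = 1/(2πr h) = 1/(2π·0.0403·1830) = 0.002158 m·K/W
  R'_titanium = ln(0.0495/0.0403)/(2πk) = 0.2056/(2π·25.4) = 0.001288 m·K/W
  R'_conv,out = 1/(2πr h) = 1/(2π·0.0495·16.9) = 0.1903 m·K/W
ΣR = 0.002158 + 0.001288 + 0.1903 = 0.1937 m·K/W
Q' = ΔT/ΣR = (86 K − 297.3 K)/0.1937 = -1090 W/m
(Negative Q' ⇒ heat flows inward; heat gain = 1090 W/m.)

Q' = 1090 W/m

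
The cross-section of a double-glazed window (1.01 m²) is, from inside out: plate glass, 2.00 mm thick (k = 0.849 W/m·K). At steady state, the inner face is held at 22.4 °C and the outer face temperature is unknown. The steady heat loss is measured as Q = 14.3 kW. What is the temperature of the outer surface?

T_out = -11.0 °C

Series resistances:
  R_plate glass = L/(kA) = 0.00200/(0.849·1.01) = 0.002332 K/W
ΣR = 0.002332 K/W
ΔT = Q·ΣR = 14300 × 0.002332 = 33.35 K
Heat flows outward, so T_out = T_in − ΔT = 22.4 − 33.35 = -11.0 °C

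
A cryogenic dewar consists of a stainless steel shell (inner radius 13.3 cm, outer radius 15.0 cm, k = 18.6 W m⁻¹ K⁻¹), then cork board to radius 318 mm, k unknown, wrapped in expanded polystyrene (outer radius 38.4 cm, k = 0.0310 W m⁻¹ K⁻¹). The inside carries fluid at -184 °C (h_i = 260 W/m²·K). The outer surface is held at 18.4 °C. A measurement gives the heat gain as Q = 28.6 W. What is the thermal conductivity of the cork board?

k = 0.0494 W/m·K

ΣR = ΔT/Q = |-184 − 18.4|/28.6 = 7.077 K/W
Known resistances:
  R_conv,in = 1/(4πr²h) = 1/(4π·0.133²·260) = 0.01730 K/W
  R_stainless steel = (1/0.133 − 1/0.150)/(4πk) = 0.8521/(4π·18.6) = 0.003646 K/W
  R_expanded polystyrene = (1/0.318 − 1/0.384)/(4πk) = 0.5405/(4π·0.0310) = 1.387 K/W
R_cork board = ΣR − ΣR_known = 7.077 − 1.408 = 5.669 K/W
(1/r₁−1/r₂)/(4πk) = 5.669 ⇒ k = 3.522/(4π·5.669) = 0.0494 W/m·K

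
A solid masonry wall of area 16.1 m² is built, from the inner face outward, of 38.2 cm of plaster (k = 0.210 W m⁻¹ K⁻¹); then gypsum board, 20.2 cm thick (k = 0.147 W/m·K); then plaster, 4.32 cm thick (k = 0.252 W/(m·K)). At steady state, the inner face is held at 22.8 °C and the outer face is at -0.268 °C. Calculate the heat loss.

Q = 110 W

Treat each layer as a resistance in series:
  R_plaster = L/(kA) = 0.382/(0.210·16.1) = 0.1130 K/W
  R_gypsum board = L/(kA) = 0.202/(0.147·16.1) = 0.08535 K/W
  R_plaster = L/(kA) = 0.0432/(0.252·16.1) = 0.01065 K/W
ΣR = 0.1130 + 0.08535 + 0.01065 = 0.2090 K/W
Q = ΔT/ΣR = (22.8 °C − -0.268 °C)/0.2090 = 110 W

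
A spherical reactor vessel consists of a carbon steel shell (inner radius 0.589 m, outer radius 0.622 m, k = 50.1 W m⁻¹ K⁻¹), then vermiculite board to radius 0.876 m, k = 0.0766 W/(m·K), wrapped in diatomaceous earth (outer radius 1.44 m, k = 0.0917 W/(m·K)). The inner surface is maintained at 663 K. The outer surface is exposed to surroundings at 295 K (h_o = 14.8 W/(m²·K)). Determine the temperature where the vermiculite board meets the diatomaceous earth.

T = 459 K

Series thermal resistances, inner to outer:
  R_carbon steel = (1/0.589 − 1/0.622)/(4πk) = 0.09008/(4π·50.1) = 1.431×10^-4 K/W
  R_vermiculite board = (1/0.622 − 1/0.876)/(4πk) = 0.4662/(4π·0.0766) = 0.4843 K/W
  R_diatomaceous earth = (1/0.876 − 1/1.44)/(4πk) = 0.4471/(4π·0.0917) = 0.3880 K/W
  R_conv,out = 1/(4πr²h) = 1/(4π·1.44²·14.8) = 0.002593 K/W
ΣR = 1.431×10^-4 + 0.4843 + 0.3880 + 0.002593 = 0.8750 K/W
Q = ΔT/ΣR = (663 K − 295 K)/0.8750 = 420.6 W
From the inner boundary to the vermiculite board/diatomaceous earth interface, ΣR_partial = 0.4844 K/W.
T_interface = T_in − Q·ΣR_partial = 663 K − (420.6)(0.4844) = 459 K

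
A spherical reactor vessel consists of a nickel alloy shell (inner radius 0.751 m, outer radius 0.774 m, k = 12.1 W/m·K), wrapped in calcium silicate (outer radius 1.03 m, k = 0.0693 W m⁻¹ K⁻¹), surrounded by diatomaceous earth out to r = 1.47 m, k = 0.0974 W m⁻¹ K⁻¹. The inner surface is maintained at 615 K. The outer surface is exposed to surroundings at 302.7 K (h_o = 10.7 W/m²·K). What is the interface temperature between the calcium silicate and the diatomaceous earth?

T = 426 K

Treat each layer as a resistance in series:
  R_nickel alloy = (1/0.751 − 1/0.774)/(4πk) = 0.03957/(4π·12.1) = 2.602×10^-4 K/W
  R_calcium silicate = (1/0.774 − 1/1.03)/(4πk) = 0.3211/(4π·0.0693) = 0.3687 K/W
  R_diatomaceous earth = (1/1.03 − 1/1.47)/(4πk) = 0.2906/(4π·0.0974) = 0.2374 K/W
  R_conv,out = 1/(4πr²h) = 1/(4π·1.47²·10.7) = 0.003442 K/W
ΣR = 2.602×10^-4 + 0.3687 + 0.2374 + 0.003442 = 0.6098 K/W
Q = ΔT/ΣR = (615 K − 302.7 K)/0.6098 = 512.1 W
From the inner boundary to the calcium silicate/diatomaceous earth interface, ΣR_partial = 0.3690 K/W.
T_interface = T_in − Q·ΣR_partial = 615 K − (512.1)(0.3690) = 426 K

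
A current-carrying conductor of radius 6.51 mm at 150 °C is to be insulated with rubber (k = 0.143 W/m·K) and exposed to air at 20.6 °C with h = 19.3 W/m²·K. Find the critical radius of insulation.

For a cylinder, r_cr = k_ins/h = 0.143/19.3 = 0.00741 m = 0.741 cm

r_cr = 0.741 cm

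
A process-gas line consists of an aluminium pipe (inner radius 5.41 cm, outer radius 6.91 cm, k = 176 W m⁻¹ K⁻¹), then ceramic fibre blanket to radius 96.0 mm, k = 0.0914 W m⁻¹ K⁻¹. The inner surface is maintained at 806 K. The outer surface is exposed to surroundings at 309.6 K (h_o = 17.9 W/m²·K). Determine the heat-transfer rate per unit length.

Resistance network (inner→outer):
  R'_aluminium = ln(0.0691/0.0541)/(2πk) = 0.2447/(2π·176) = 2.213×10^-4 m·K/W
  R'_ceramic fibre blanket = ln(0.0960/0.0691)/(2πk) = 0.3288/(2π·0.0914) = 0.5725 m·K/W
  R'_conv,out = 1/(2πr h) = 1/(2π·0.0960·17.9) = 0.09262 m·K/W
ΣR = 2.213×10^-4 + 0.5725 + 0.09262 = 0.6653 m·K/W
Q' = ΔT/ΣR = (806 K − 309.6 K)/0.6653 = 746 W/m

Q' = 746 W/m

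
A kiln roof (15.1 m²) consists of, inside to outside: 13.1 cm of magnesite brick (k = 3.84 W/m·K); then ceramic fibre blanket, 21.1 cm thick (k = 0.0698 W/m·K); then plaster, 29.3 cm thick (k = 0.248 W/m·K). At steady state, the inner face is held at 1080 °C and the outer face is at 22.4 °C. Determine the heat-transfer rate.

Series thermal resistances, inner to outer:
  R_magnesite brick = L/(kA) = 0.131/(3.84·15.1) = 0.002259 K/W
  R_ceramic fibre blanket = L/(kA) = 0.211/(0.0698·15.1) = 0.2002 K/W
  R_plaster = L/(kA) = 0.293/(0.248·15.1) = 0.07824 K/W
ΣR = 0.002259 + 0.2002 + 0.07824 = 0.2807 K/W
Q = ΔT/ΣR = (1080 °C − 22.4 °C)/0.2807 = 3770 W

Q = 3.77 kW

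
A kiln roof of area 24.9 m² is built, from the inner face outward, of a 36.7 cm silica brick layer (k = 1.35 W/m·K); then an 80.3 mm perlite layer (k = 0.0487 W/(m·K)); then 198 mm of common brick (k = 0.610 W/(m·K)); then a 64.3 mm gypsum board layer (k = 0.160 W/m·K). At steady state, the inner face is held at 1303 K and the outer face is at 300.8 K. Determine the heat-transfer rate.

Treat each layer as a resistance in series:
  R_silica brick = L/(kA) = 0.367/(1.35·24.9) = 0.01092 K/W
  R_perlite = L/(kA) = 0.0803/(0.0487·24.9) = 0.06622 K/W
  R_common brick = L/(kA) = 0.198/(0.610·24.9) = 0.01304 K/W
  R_gypsum board = L/(kA) = 0.0643/(0.160·24.9) = 0.01614 K/W
ΣR = 0.01092 + 0.06622 + 0.01304 + 0.01614 = 0.1063 K/W
Q = ΔT/ΣR = (1303 K − 300.8 K)/0.1063 = 9430 W

Q = 9430 W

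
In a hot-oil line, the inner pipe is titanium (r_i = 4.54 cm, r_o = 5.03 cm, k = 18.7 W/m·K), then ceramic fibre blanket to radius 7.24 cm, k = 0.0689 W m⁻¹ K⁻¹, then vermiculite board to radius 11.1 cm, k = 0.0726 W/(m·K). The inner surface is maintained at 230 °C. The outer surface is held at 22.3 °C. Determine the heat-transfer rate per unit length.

Series thermal resistances, inner to outer:
  R'_titanium = ln(0.0503/0.0454)/(2πk) = 0.1025/(2π·18.7) = 8.723×10^-4 m·K/W
  R'_ceramic fibre blanket = ln(0.0724/0.0503)/(2πk) = 0.3642/(2π·0.0689) = 0.8413 m·K/W
  R'_vermiculite board = ln(0.111/0.0724)/(2πk) = 0.4273/(2π·0.0726) = 0.9368 m·K/W
ΣR = 8.723×10^-4 + 0.8413 + 0.9368 = 1.779 m·K/W
Q' = ΔT/ΣR = (230 °C − 22.3 °C)/1.779 = 117 W/m

Q' = 117 W/m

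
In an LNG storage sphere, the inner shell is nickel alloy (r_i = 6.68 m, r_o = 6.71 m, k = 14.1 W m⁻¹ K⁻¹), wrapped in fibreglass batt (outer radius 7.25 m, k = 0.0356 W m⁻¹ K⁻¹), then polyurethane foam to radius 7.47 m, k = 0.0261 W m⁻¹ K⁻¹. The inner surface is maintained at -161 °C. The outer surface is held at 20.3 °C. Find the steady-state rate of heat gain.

Resistance network (inner→outer):
  R_nickel alloy = (1/6.68 − 1/6.71)/(4πk) = 6.693×10^-4/(4π·14.1) = 3.777×10^-6 K/W
  R_fibreglass batt = (1/6.71 − 1/7.25)/(4πk) = 0.01110/(4π·0.0356) = 0.02481 K/W
  R_polyurethane foam = (1/7.25 − 1/7.47)/(4πk) = 0.004062/(4π·0.0261) = 0.01239 K/W
ΣR = 3.777×10^-6 + 0.02481 + 0.01239 = 0.03720 K/W
Q = ΔT/ΣR = (-161 °C − 20.3 °C)/0.03720 = -4870 W
(Negative Q ⇒ heat flows inward; heat gain = 4870 W.)

Q = 4.87 kW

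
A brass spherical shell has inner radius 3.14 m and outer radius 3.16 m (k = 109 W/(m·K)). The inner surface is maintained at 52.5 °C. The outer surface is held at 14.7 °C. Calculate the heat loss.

Q = 4πk·ΔT/(1/r₁ − 1/r₂) = 4π × 109 × 37.8 / (1/3.14 − 1/3.16) = 2.57×10^7 W

Q = 2.57×10^7 W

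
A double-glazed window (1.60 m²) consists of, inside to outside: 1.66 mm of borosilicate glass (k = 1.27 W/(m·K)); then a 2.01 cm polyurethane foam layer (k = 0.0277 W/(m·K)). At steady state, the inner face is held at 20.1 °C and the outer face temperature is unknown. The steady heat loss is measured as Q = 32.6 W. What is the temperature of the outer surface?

Series resistances:
  R_borosilicate glass = L/(kA) = 0.00166/(1.27·1.60) = 8.169×10^-4 K/W
  R_polyurethane foam = L/(kA) = 0.0201/(0.0277·1.60) = 0.4535 K/W
ΣR = 0.4543 K/W
ΔT = Q·ΣR = 32.6 × 0.4543 = 14.81 K
Heat flows outward, so T_out = T_in − ΔT = 20.1 − 14.81 = 5.29 °C

T_out = 5.29 °C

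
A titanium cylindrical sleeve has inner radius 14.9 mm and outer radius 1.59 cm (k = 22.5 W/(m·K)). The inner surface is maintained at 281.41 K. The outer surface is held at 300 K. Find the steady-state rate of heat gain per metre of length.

Q' = 2πk·ΔT/ln(r₂/r₁) = 2π × 22.5 × 18.59 / ln(0.0159/0.0149) = 40500 W/m

Q' = 40.5 kW/m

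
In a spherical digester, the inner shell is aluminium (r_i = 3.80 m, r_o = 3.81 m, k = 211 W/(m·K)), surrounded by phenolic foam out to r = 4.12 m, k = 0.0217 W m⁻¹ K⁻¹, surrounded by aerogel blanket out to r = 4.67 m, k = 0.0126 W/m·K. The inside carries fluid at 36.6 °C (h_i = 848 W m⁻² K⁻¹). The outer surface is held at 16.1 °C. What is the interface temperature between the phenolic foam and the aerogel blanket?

Treat each layer as a resistance in series:
  R_conv,in = 1/(4πr²h) = 1/(4π·3.80²·848) = 6.499×10^-6 K/W
  R_aluminium = (1/3.80 − 1/3.81)/(4πk) = 6.907×10^-4/(4π·211) = 2.605×10^-7 K/W
  R_phenolic foam = (1/3.81 − 1/4.12)/(4πk) = 0.01975/(4π·0.0217) = 0.07242 K/W
  R_aerogel blanket = (1/4.12 − 1/4.67)/(4πk) = 0.02859/(4π·0.0126) = 0.1805 K/W
ΣR = 6.499×10^-6 + 2.605×10^-7 + 0.07242 + 0.1805 = 0.2529 K/W
Q = ΔT/ΣR = (36.6 °C − 16.1 °C)/0.2529 = 81.06 W
From the inner boundary to the phenolic foam/aerogel blanket interface, ΣR_partial = 0.07243 K/W.
T_interface = T_in − Q·ΣR_partial = 36.6 °C − (81.06)(0.07243) = 30.7 °C

T = 30.7 °C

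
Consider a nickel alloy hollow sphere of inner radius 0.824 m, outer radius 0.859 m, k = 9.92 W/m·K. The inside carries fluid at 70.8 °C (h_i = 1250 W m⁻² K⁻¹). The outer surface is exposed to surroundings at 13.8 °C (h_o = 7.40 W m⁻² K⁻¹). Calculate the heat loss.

Treat each layer as a resistance in series:
  R_conv,in = 1/(4πr²h) = 1/(4π·0.824²·1250) = 9.376×10^-5 K/W
  R_nickel alloy = (1/0.824 − 1/0.859)/(4πk) = 0.04945/(4π·9.92) = 3.967×10^-4 K/W
  R_conv,out = 1/(4πr²h) = 1/(4π·0.859²·7.40) = 0.01457 K/W
ΣR = 9.376×10^-5 + 3.967×10^-4 + 0.01457 = 0.01506 K/W
Q = ΔT/ΣR = (70.8 °C − 13.8 °C)/0.01506 = 3780 W

Q = 3.78 kW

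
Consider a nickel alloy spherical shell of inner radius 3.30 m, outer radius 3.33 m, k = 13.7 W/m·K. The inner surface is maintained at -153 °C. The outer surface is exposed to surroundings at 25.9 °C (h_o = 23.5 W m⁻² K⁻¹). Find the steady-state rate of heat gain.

Q = 557 kW

Resistance network (inner→outer):
  R_nickel alloy = (1/3.30 − 1/3.33)/(4πk) = 0.002730/(4π·13.7) = 1.586×10^-5 K/W
  R_conv,out = 1/(4πr²h) = 1/(4π·3.33²·23.5) = 3.054×10^-4 K/W
ΣR = 1.586×10^-5 + 3.054×10^-4 = 3.213×10^-4 K/W
Q = ΔT/ΣR = (-153 °C − 25.9 °C)/3.213×10^-4 = -5.57×10^5 W
(Negative Q ⇒ heat flows inward; heat gain = 5.57×10^5 W.)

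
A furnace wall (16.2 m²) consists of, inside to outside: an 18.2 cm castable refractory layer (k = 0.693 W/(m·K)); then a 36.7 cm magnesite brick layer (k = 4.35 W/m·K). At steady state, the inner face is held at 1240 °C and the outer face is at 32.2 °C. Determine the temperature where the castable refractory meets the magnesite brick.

T = 326 °C

Treat each layer as a resistance in series:
  R_castable refractory = L/(kA) = 0.182/(0.693·16.2) = 0.01621 K/W
  R_magnesite brick = L/(kA) = 0.367/(4.35·16.2) = 0.005208 K/W
ΣR = 0.01621 + 0.005208 = 0.02142 K/W
Q = ΔT/ΣR = (1240 °C − 32.2 °C)/0.02142 = 56390 W
From the inner boundary to the castable refractory/magnesite brick interface, ΣR_partial = 0.01621 K/W.
T_interface = T_in − Q·ΣR_partial = 1240 °C − (56390)(0.01621) = 326 °C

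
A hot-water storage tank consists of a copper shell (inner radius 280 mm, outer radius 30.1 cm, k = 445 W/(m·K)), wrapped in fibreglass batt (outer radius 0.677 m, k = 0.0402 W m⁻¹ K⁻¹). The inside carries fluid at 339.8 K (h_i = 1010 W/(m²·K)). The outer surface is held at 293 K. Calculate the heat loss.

Q = 12.8 W

Series thermal resistances, inner to outer:
  R_conv,in = 1/(4πr²h) = 1/(4π·0.280²·1010) = 0.001005 K/W
  R_copper = (1/0.280 − 1/0.301)/(4πk) = 0.2492/(4π·445) = 4.456×10^-5 K/W
  R_fibreglass batt = (1/0.301 − 1/0.677)/(4πk) = 1.845/(4π·0.0402) = 3.653 K/W
ΣR = 0.001005 + 4.456×10^-5 + 3.653 = 3.654 K/W
Q = ΔT/ΣR = (339.8 K − 293 K)/3.654 = 12.8 W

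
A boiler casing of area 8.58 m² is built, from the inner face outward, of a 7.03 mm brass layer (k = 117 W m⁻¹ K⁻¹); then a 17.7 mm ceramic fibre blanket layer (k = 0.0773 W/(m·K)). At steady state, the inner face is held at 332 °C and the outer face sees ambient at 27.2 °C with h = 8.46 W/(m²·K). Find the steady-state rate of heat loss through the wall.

Treat each layer as a resistance in series:
  R_brass = L/(kA) = 0.00703/(117·8.58) = 7.003×10^-6 K/W
  R_ceramic fibre blanket = L/(kA) = 0.0177/(0.0773·8.58) = 0.02669 K/W
  R_conv,out = 1/(hA) = 1/(8.46·8.58) = 0.01378 K/W
ΣR = 7.003×10^-6 + 0.02669 + 0.01378 = 0.04048 K/W
Q = ΔT/ΣR = (332 °C − 27.2 °C)/0.04048 = 7530 W

Q = 7530 W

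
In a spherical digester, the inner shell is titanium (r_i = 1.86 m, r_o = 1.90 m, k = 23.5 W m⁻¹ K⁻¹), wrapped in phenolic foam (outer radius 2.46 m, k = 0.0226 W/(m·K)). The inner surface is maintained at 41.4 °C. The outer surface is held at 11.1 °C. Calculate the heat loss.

Q = 71.8 W

Treat each layer as a resistance in series:
  R_titanium = (1/1.86 − 1/1.90)/(4πk) = 0.01132/(4π·23.5) = 3.833×10^-5 K/W
  R_phenolic foam = (1/1.90 − 1/2.46)/(4πk) = 0.1198/(4π·0.0226) = 0.4219 K/W
ΣR = 3.833×10^-5 + 0.4219 = 0.4219 K/W
Q = ΔT/ΣR = (41.4 °C − 11.1 °C)/0.4219 = 71.8 W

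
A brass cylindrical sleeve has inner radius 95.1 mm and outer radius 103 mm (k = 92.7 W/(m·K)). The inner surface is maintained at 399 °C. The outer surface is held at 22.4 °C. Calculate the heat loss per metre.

Q' = 2πk·ΔT/ln(r₂/r₁) = 2π × 92.7 × 376.6 / ln(0.103/0.0951) = 2.75×10^6 W/m

Q' = 2750 kW/m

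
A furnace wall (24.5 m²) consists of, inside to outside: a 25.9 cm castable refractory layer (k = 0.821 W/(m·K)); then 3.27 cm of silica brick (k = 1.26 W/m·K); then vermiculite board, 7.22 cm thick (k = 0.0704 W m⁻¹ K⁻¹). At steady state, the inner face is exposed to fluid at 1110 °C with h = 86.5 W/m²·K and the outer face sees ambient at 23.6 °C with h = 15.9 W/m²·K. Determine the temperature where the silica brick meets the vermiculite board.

T = 844 °C

Resistance network (inner→outer):
  R_conv,in = 1/(hA) = 1/(86.5·24.5) = 4.719×10^-4 K/W
  R_castable refractory = L/(kA) = 0.259/(0.821·24.5) = 0.01288 K/W
  R_silica brick = L/(kA) = 0.0327/(1.26·24.5) = 0.001059 K/W
  R_vermiculite board = L/(kA) = 0.0722/(0.0704·24.5) = 0.04186 K/W
  R_conv,out = 1/(hA) = 1/(15.9·24.5) = 0.002567 K/W
ΣR = 4.719×10^-4 + 0.01288 + 0.001059 + 0.04186 + 0.002567 = 0.05884 K/W
Q = ΔT/ΣR = (1110 °C − 23.6 °C)/0.05884 = 18460 W
From the inner boundary to the silica brick/vermiculite board interface, ΣR_partial = 0.01441 K/W.
T_interface = T_in − Q·ΣR_partial = 1110 °C − (18460)(0.01441) = 844 °C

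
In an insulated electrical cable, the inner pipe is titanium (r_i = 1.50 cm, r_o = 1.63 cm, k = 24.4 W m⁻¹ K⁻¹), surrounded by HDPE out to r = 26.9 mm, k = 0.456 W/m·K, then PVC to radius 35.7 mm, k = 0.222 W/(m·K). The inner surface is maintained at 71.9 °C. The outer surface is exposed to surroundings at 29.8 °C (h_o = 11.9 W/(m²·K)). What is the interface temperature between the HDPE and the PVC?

T = 62.1 °C

Series thermal resistances, inner to outer:
  R'_titanium = ln(0.0163/0.0150)/(2πk) = 0.08311/(2π·24.4) = 5.421×10^-4 m·K/W
  R'_HDPE = ln(0.0269/0.0163)/(2πk) = 0.5010/(2π·0.456) = 0.1748 m·K/W
  R'_PVC = ln(0.0357/0.0269)/(2πk) = 0.2830/(2π·0.222) = 0.2029 m·K/W
  R'_conv,out = 1/(2πr h) = 1/(2π·0.0357·11.9) = 0.3746 m·K/W
ΣR = 5.421×10^-4 + 0.1748 + 0.2029 + 0.3746 = 0.7528 m·K/W
Q' = ΔT/ΣR = (71.9 °C − 29.8 °C)/0.7528 = 55.92 W/m
From the inner boundary to the HDPE/PVC interface, ΣR_partial = 0.1753 m·K/W.
T_interface = T_in − Q'·ΣR_partial = 71.9 °C − (55.92)(0.1753) = 62.1 °C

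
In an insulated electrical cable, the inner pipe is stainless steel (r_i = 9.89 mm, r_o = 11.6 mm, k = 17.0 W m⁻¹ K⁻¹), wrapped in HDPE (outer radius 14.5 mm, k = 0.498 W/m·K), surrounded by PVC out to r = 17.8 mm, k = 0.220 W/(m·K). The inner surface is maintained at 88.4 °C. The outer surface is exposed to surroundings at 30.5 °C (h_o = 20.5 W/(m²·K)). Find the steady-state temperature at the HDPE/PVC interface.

Series thermal resistances, inner to outer:
  R'_stainless steel = ln(0.0116/0.00989)/(2πk) = 0.1595/(2π·17.0) = 0.001493 m·K/W
  R'_HDPE = ln(0.0145/0.0116)/(2πk) = 0.2231/(2π·0.498) = 0.07131 m·K/W
  R'_PVC = ln(0.0178/0.0145)/(2πk) = 0.2050/(2π·0.220) = 0.1483 m·K/W
  R'_conv,out = 1/(2πr h) = 1/(2π·0.0178·20.5) = 0.4362 m·K/W
ΣR = 0.001493 + 0.07131 + 0.1483 + 0.4362 = 0.6573 m·K/W
Q' = ΔT/ΣR = (88.4 °C − 30.5 °C)/0.6573 = 88.09 W/m
From the inner boundary to the HDPE/PVC interface, ΣR_partial = 0.07280 m·K/W.
T_interface = T_in − Q'·ΣR_partial = 88.4 °C − (88.09)(0.07280) = 82.0 °C

T = 82.0 °C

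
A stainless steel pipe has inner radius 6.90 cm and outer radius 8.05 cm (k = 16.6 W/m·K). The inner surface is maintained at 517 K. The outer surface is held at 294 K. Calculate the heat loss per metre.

Q' = 2πk·ΔT/ln(r₂/r₁) = 2π × 16.6 × 223 / ln(0.0805/0.0690) = 1.51×10^5 W/m

Q' = 1.51×10^5 W/m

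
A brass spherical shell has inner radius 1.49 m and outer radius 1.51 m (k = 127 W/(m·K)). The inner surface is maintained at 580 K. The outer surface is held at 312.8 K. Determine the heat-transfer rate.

Q = 4πk·ΔT/(1/r₁ − 1/r₂) = 4π × 127 × 267.2 / (1/1.49 − 1/1.51) = 4.80×10^7 W

Q = 4.80×10^7 W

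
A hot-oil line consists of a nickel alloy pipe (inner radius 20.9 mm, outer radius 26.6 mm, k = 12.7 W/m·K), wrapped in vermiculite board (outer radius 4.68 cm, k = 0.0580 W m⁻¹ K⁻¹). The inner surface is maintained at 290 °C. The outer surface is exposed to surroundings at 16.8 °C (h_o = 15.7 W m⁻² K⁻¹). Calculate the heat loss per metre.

Treat each layer as a resistance in series:
  R'_nickel alloy = ln(0.0266/0.0209)/(2πk) = 0.2412/(2π·12.7) = 0.003022 m·K/W
  R'_vermiculite board = ln(0.0468/0.0266)/(2πk) = 0.5650/(2π·0.0580) = 1.550 m·K/W
  R'_conv,out = 1/(2πr h) = 1/(2π·0.0468·15.7) = 0.2166 m·K/W
ΣR = 0.003022 + 1.550 + 0.2166 = 1.770 m·K/W
Q' = ΔT/ΣR = (290 °C − 16.8 °C)/1.770 = 154 W/m

Q' = 154 W/m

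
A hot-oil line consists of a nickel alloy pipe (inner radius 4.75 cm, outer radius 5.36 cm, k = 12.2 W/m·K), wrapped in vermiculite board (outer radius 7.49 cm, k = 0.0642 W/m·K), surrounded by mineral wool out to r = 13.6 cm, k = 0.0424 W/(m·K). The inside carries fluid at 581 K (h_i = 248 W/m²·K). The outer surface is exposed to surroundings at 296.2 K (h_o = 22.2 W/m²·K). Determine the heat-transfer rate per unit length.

Treat each layer as a resistance in series:
  R'_conv,in = 1/(2πr h) = 1/(2π·0.0475·248) = 0.01351 m·K/W
  R'_nickel alloy = ln(0.0536/0.0475)/(2πk) = 0.1208/(2π·12.2) = 0.001576 m·K/W
  R'_vermiculite board = ln(0.0749/0.0536)/(2πk) = 0.3346/(2π·0.0642) = 0.8295 m·K/W
  R'_mineral wool = ln(0.136/0.0749)/(2πk) = 0.5965/(2π·0.0424) = 2.239 m·K/W
  R'_conv,out = 1/(2πr h) = 1/(2π·0.136·22.2) = 0.05271 m·K/W
ΣR = 0.01351 + 0.001576 + 0.8295 + 2.239 + 0.05271 = 3.136 m·K/W
Q' = ΔT/ΣR = (581 K − 296.2 K)/3.136 = 90.8 W/m

Q' = 90.8 W/m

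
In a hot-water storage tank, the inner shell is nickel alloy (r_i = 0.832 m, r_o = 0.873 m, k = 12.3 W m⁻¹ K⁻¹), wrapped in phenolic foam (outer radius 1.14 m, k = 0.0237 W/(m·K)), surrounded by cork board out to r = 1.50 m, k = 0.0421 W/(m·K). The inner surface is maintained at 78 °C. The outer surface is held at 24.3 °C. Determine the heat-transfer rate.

Q = 41.3 W

Series thermal resistances, inner to outer:
  R_nickel alloy = (1/0.832 − 1/0.873)/(4πk) = 0.05645/(4π·12.3) = 3.652×10^-4 K/W
  R_phenolic foam = (1/0.873 − 1/1.14)/(4πk) = 0.2683/(4π·0.0237) = 0.9008 K/W
  R_cork board = (1/1.14 − 1/1.50)/(4πk) = 0.2105/(4π·0.0421) = 0.3979 K/W
ΣR = 3.652×10^-4 + 0.9008 + 0.3979 = 1.299 K/W
Q = ΔT/ΣR = (78 °C − 24.3 °C)/1.299 = 41.3 W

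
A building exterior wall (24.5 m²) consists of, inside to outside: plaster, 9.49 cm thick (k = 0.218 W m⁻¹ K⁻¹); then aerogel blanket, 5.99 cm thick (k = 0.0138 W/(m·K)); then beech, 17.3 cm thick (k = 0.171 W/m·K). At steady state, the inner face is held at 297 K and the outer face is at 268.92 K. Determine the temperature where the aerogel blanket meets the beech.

Series thermal resistances, inner to outer:
  R_plaster = L/(kA) = 0.0949/(0.218·24.5) = 0.01777 K/W
  R_aerogel blanket = L/(kA) = 0.0599/(0.0138·24.5) = 0.1772 K/W
  R_beech = L/(kA) = 0.173/(0.171·24.5) = 0.04129 K/W
ΣR = 0.01777 + 0.1772 + 0.04129 = 0.2363 K/W
Q = ΔT/ΣR = (297 K − 268.92 K)/0.2363 = 118.8 W
From the inner boundary to the aerogel blanket/beech interface, ΣR_partial = 0.1950 K/W.
T_interface = T_in − Q·ΣR_partial = 297 K − (118.8)(0.1950) = 273.83 K

T = 273.83 K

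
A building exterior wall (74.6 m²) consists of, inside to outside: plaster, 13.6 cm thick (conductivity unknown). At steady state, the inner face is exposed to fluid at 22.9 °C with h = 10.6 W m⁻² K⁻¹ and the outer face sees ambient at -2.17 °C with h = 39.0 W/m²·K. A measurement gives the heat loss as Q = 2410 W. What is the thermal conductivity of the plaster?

k = 0.207 W/m·K

ΣR = ΔT/Q = |22.9 − -2.17|/2410 = 0.01040 K/W
Known resistances:
  R_conv,in = 1/(hA) = 1/(10.6·74.6) = 0.001265 K/W
  R_conv,out = 1/(hA) = 1/(39.0·74.6) = 3.437×10^-4 K/W
R_plaster = ΣR − ΣR_known = 0.01040 − 0.001609 = 0.008791 K/W
L/(kA) = 0.008791 ⇒ k = 0.136/(0.008791·74.6) = 0.207 W/m·K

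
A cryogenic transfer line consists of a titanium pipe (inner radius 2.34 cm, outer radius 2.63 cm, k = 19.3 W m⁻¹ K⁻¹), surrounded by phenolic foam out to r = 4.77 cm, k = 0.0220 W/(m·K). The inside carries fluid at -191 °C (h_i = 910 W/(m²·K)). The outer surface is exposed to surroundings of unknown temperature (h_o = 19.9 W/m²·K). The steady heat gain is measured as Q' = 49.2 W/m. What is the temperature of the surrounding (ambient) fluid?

T_out = 29.6 °C

Series resistances:
  R'_conv,in = 1/(2πr h) = 1/(2π·0.0234·910) = 0.007474 m·K/W
  R'_titanium = ln(0.0263/0.0234)/(2πk) = 0.1168/(2π·19.3) = 9.634×10^-4 m·K/W
  R'_phenolic foam = ln(0.0477/0.0263)/(2πk) = 0.5954/(2π·0.0220) = 4.307 m·K/W
  R'_conv,out = 1/(2πr h) = 1/(2π·0.0477·19.9) = 0.1677 m·K/W
ΣR = 4.483 m·K/W
ΔT = Q'·ΣR = 49.2 × 4.483 = 220.6 K
Heat flows inward, so T_out = T_in + ΔT = -191 + 220.6 = 29.6 °C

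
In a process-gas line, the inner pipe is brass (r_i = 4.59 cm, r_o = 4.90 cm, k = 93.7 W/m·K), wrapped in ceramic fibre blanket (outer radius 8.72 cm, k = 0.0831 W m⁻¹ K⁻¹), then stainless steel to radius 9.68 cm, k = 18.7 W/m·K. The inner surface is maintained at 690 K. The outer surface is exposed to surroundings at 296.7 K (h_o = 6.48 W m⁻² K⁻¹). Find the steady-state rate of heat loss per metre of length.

Series thermal resistances, inner to outer:
  R'_brass = ln(0.0490/0.0459)/(2πk) = 0.06536/(2π·93.7) = 1.110×10^-4 m·K/W
  R'_ceramic fibre blanket = ln(0.0872/0.0490)/(2πk) = 0.5764/(2π·0.0831) = 1.104 m·K/W
  R'_stainless steel = ln(0.0968/0.0872)/(2πk) = 0.1044/(2π·18.7) = 8.889×10^-4 m·K/W
  R'_conv,out = 1/(2πr h) = 1/(2π·0.0968·6.48) = 0.2537 m·K/W
ΣR = 1.110×10^-4 + 1.104 + 8.889×10^-4 + 0.2537 = 1.359 m·K/W
Q' = ΔT/ΣR = (690 K − 296.7 K)/1.359 = 289 W/m

Q' = 289 W/m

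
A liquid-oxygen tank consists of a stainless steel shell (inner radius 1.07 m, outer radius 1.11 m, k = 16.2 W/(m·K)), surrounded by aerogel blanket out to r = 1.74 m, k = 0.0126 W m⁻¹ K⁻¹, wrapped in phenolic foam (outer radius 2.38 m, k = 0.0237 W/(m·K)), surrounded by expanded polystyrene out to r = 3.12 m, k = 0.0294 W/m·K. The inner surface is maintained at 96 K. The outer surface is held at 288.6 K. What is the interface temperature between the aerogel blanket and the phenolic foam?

Treat each layer as a resistance in series:
  R_stainless steel = (1/1.07 − 1/1.11)/(4πk) = 0.03368/(4π·16.2) = 1.654×10^-4 K/W
  R_aerogel blanket = (1/1.11 − 1/1.74)/(4πk) = 0.3262/(4π·0.0126) = 2.060 K/W
  R_phenolic foam = (1/1.74 − 1/2.38)/(4πk) = 0.1545/(4π·0.0237) = 0.5189 K/W
  R_expanded polystyrene = (1/2.38 − 1/3.12)/(4πk) = 0.09966/(4π·0.0294) = 0.2697 K/W
ΣR = 1.654×10^-4 + 2.060 + 0.5189 + 0.2697 = 2.849 K/W
Q = ΔT/ΣR = (96 K − 288.6 K)/2.849 = -67.60 W
From the inner boundary to the aerogel blanket/phenolic foam interface, ΣR_partial = 2.060 K/W.
T_interface = T_in − Q·ΣR_partial = 96 K − (-67.60)(2.060) = 235.3 K

T = 235.3 K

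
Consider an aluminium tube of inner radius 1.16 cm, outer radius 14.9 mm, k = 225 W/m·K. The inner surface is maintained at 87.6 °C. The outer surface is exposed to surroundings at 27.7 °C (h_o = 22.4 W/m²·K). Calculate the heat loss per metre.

Series thermal resistances, inner to outer:
  R'_aluminium = ln(0.0149/0.0116)/(2πk) = 0.2504/(2π·225) = 1.771×10^-4 m·K/W
  R'_conv,out = 1/(2πr h) = 1/(2π·0.0149·22.4) = 0.4769 m·K/W
ΣR = 1.771×10^-4 + 0.4769 = 0.4771 m·K/W
Q' = ΔT/ΣR = (87.6 °C − 27.7 °C)/0.4771 = 126 W/m

Q' = 126 W/m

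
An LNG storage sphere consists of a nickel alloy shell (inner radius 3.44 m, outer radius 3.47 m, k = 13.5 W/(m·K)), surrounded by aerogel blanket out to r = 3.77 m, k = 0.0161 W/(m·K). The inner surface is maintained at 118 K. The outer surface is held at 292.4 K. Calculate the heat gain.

Q = 1540 W

Resistance network (inner→outer):
  R_nickel alloy = (1/3.44 − 1/3.47)/(4πk) = 0.002513/(4π·13.5) = 1.481×10^-5 K/W
  R_aerogel blanket = (1/3.47 − 1/3.77)/(4πk) = 0.02293/(4π·0.0161) = 0.1133 K/W
ΣR = 1.481×10^-5 + 0.1133 = 0.1133 K/W
Q = ΔT/ΣR = (118 K − 292.4 K)/0.1133 = -1540 W
(Negative Q ⇒ heat flows inward; heat gain = 1540 W.)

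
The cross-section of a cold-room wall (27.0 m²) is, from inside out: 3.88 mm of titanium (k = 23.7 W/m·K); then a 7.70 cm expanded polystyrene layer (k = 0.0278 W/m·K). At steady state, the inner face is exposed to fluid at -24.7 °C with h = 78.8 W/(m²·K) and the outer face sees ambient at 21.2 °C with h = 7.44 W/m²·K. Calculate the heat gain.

Q = 425 W

Series thermal resistances, inner to outer:
  R_conv,in = 1/(hA) = 1/(78.8·27.0) = 4.700×10^-4 K/W
  R_titanium = L/(kA) = 0.00388/(23.7·27.0) = 6.063×10^-6 K/W
  R_expanded polystyrene = L/(kA) = 0.0770/(0.0278·27.0) = 0.1026 K/W
  R_conv,out = 1/(hA) = 1/(7.44·27.0) = 0.004978 K/W
ΣR = 4.700×10^-4 + 6.063×10^-6 + 0.1026 + 0.004978 = 0.1081 K/W
Q = ΔT/ΣR = (-24.7 °C − 21.2 °C)/0.1081 = -425 W
(Negative Q ⇒ heat flows inward; heat gain = 425 W.)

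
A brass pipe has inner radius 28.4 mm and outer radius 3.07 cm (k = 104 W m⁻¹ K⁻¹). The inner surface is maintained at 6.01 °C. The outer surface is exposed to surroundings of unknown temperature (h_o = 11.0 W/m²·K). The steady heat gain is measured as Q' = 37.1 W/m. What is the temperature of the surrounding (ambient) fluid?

T_out = 23.5 °C

Sum the resistances:
  R'_brass = ln(0.0307/0.0284)/(2πk) = 0.07787/(2π·104) = 1.192×10^-4 m·K/W
  R'_conv,out = 1/(2πr h) = 1/(2π·0.0307·11.0) = 0.4713 m·K/W
ΣR = 0.4714 m·K/W
ΔT = Q'·ΣR = 37.1 × 0.4714 = 17.49 K
Heat flows inward, so T_out = T_in + ΔT = 6.01 + 17.49 = 23.5 °C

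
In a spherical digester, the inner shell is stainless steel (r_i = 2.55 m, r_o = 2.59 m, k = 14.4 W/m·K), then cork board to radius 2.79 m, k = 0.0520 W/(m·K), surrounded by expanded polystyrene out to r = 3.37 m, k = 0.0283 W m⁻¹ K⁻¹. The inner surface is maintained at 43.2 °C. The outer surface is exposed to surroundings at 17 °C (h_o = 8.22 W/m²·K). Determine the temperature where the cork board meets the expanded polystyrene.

Treat each layer as a resistance in series:
  R_stainless steel = (1/2.55 − 1/2.59)/(4πk) = 0.006056/(4π·14.4) = 3.347×10^-5 K/W
  R_cork board = (1/2.59 − 1/2.79)/(4πk) = 0.02768/(4π·0.0520) = 0.04236 K/W
  R_expanded polystyrene = (1/2.79 − 1/3.37)/(4πk) = 0.06169/(4π·0.0283) = 0.1735 K/W
  R_conv,out = 1/(4πr²h) = 1/(4π·3.37²·8.22) = 8.524×10^-4 K/W
ΣR = 3.347×10^-5 + 0.04236 + 0.1735 + 8.524×10^-4 = 0.2167 K/W
Q = ΔT/ΣR = (43.2 °C − 17 °C)/0.2167 = 120.9 W
From the inner boundary to the cork board/expanded polystyrene interface, ΣR_partial = 0.04239 K/W.
T_interface = T_in − Q·ΣR_partial = 43.2 °C − (120.9)(0.04239) = 38.1 °C

T = 38.1 °C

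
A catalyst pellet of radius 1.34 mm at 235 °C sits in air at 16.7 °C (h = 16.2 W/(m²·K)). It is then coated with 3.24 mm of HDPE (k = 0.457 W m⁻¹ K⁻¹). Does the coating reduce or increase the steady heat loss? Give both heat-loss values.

Critical radius for a sphere: r_cr = 2k/h = 0.0564 m = 5.64 cm.
Outer radius after coating: r₂ = 0.00134 + 0.00324 = 0.00458 m.
Since r₁ < r_cr and r₂ ≤ r_cr, the coating moves toward the maximum at r_cr — heat loss rises.
Bare: R = 1/(4πr₁²h) = 2736 K/W; Q = 218.3/2736 = 0.0798 W.
Coated: R = R_cond + R_conv = 326.1 K/W; Q = 218.3/326.1 = 0.669 W.

increases: 0.0798 → 0.669 W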